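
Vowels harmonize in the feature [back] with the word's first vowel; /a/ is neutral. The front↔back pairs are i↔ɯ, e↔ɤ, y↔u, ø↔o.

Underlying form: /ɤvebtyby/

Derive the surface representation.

[ɤvɤbtubu]

/e/ harmonizes with /ɤ/ ([+back]) → [ɤ]
/y/ harmonizes with /ɤ/ ([+back]) → [u]
/y/ harmonizes with /ɤ/ ([+back]) → [u]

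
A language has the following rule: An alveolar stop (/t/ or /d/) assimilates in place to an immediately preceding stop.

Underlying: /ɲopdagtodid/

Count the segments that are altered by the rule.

/d/ after /p/ (labial) → [b]
/t/ after /g/ (velar) → [k]
2 segments change.

2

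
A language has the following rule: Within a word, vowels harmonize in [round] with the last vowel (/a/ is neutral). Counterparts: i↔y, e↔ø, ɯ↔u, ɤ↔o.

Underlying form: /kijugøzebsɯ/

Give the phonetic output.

[kijɯgezebsɯ]

/u/ harmonizes with /ɯ/ ([-round]) → [ɯ]
/ø/ harmonizes with /ɯ/ ([-round]) → [e]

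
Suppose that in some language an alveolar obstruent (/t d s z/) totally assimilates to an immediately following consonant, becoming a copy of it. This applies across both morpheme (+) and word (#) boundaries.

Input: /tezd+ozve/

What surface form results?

/z/ before /d/ → [d] (total assimilation)
/z/ before /v/ → [v] (total assimilation)

[tedd+ovve]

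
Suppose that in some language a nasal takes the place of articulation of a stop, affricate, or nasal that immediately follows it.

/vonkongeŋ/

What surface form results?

/n/ before /k/ (velar) → [ŋ]
/n/ before /g/ (velar) → [ŋ]

[voŋkoŋgeŋ]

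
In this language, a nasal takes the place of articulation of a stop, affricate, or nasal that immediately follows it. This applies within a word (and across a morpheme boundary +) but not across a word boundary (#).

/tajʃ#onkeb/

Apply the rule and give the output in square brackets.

[tajʃ#oŋkeb]

/n/ before /k/ (velar) → [ŋ]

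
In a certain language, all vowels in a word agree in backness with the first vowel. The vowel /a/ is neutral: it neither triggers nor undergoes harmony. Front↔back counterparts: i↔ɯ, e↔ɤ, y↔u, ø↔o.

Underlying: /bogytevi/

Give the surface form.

/y/ harmonizes with /o/ ([+back]) → [u]
/e/ harmonizes with /o/ ([+back]) → [ɤ]
/i/ harmonizes with /o/ ([+back]) → [ɯ]

[bogutɤvɯ]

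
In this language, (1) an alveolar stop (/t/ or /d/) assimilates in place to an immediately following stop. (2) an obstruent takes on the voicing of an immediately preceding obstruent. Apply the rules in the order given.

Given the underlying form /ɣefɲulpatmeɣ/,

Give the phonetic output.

[ɣefɲulpatmeɣ]

Rule 1: no segment meets the rule's conditions; no change.
After rule 1: ɣefɲulpatmeɣ
Rule 2: no segment meets the rule's conditions; no change.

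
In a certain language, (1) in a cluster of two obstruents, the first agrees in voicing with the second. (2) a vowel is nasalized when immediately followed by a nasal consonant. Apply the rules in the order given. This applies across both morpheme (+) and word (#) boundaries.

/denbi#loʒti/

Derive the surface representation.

Rule 1: /ʒ/ before /t/ (voiceless) → [ʃ]
After rule 1: denbi#loʃti
Rule 2: /e/ before nasal /n/ → [ẽ]

[dẽnbi#loʃti]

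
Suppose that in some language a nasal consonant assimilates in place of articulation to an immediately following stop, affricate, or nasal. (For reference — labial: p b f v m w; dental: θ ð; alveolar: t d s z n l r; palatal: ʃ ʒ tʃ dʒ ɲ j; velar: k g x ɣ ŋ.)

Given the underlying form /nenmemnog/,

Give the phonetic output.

/n/ before /m/ (labial) → [m]
/m/ before /n/ (alveolar) → [n]

[nemmennog]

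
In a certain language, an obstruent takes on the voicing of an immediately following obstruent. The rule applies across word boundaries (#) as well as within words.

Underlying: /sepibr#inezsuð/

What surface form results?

/z/ before /s/ (voiceless) → [s]

[sepibr#inessuð]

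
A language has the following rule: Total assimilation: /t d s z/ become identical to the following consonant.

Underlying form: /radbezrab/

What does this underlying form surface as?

/d/ before /b/ → [b] (total assimilation)
/z/ before /r/ → [r] (total assimilation)

[rabberrab]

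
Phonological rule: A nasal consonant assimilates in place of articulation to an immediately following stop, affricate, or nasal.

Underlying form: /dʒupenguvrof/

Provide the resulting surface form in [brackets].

[dʒupeŋguvrof]

/n/ before /g/ (velar) → [ŋ]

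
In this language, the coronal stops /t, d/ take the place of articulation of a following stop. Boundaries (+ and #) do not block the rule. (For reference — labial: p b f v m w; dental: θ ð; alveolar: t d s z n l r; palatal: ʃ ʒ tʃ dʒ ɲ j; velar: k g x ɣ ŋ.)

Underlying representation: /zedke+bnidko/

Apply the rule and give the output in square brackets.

/d/ before /k/ (velar) → [g]
/d/ before /k/ (velar) → [g]

[zegke+bnigko]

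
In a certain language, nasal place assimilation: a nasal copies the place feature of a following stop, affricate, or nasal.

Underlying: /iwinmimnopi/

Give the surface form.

/n/ before /m/ (labial) → [m]
/m/ before /n/ (alveolar) → [n]

[iwimminnopi]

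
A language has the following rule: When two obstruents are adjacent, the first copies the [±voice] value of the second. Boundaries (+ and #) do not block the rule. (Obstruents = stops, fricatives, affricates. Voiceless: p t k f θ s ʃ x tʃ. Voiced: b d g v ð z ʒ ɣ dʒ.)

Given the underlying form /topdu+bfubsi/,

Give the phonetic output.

[tobdu+pfupsi]

/p/ before /d/ (voiced) → [b]
/b/ before /f/ (voiceless) → [p]
/b/ before /s/ (voiceless) → [p]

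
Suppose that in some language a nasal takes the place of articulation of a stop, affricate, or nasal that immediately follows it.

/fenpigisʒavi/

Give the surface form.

[fempigisʒavi]

/n/ before /p/ (labial) → [m]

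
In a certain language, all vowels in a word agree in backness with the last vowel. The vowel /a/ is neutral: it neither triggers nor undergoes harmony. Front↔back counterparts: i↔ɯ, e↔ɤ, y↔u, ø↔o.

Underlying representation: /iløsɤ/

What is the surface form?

/i/ harmonizes with /ɤ/ ([+back]) → [ɯ]
/ø/ harmonizes with /ɤ/ ([+back]) → [o]

[ɯlosɤ]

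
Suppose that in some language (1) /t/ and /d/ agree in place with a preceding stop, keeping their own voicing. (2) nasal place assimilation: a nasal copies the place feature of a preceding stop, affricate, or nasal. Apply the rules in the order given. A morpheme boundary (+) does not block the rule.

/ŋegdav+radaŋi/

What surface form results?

[ŋeggav+radaŋi]

Rule 1: /d/ after /g/ (velar) → [g]
After rule 1: ŋeggav+radaŋi
Rule 2: no segment meets the rule's conditions; no change.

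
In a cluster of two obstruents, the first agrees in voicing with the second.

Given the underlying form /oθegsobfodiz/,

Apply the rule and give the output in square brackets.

/g/ before /s/ (voiceless) → [k]
/b/ before /f/ (voiceless) → [p]

[oθeksopfodiz]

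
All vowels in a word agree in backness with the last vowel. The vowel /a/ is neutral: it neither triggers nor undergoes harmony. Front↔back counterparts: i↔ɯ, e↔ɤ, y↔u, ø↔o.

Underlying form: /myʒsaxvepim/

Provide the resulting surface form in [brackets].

[myʒsaxvepim]

no segment meets the rule's conditions; no change.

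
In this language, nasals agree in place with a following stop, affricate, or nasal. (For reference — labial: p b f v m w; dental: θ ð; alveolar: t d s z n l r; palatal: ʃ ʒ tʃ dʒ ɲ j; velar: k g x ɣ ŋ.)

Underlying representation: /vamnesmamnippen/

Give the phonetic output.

[vannesmannippen]

/m/ before /n/ (alveolar) → [n]
/m/ before /n/ (alveolar) → [n]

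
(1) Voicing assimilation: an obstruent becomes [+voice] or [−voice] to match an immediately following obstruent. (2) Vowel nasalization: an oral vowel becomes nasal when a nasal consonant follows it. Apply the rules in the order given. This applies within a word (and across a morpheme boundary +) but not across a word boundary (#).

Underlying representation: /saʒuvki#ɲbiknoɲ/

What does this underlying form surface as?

[saʒufki#ɲbiknõɲ]

Rule 1: /v/ before /k/ (voiceless) → [f]
After rule 1: saʒufki#ɲbiknoɲ
Rule 2: /o/ before nasal /ɲ/ → [õ]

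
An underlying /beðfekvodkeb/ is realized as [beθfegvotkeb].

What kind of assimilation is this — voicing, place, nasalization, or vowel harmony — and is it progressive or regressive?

/ð/→[θ] /k/→[g] /d/→[t].
Each target copies a feature from the following segment, so the direction is regressive.

voicing assimilation, regressive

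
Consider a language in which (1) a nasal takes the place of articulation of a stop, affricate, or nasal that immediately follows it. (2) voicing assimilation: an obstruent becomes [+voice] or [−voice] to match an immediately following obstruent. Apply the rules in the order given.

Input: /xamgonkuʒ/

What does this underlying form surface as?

Rule 1: /m/ before /g/ (velar) → [ŋ]
Rule 1: /n/ before /k/ (velar) → [ŋ]
After rule 1: xaŋgoŋkuʒ
Rule 2: no segment meets the rule's conditions; no change.

[xaŋgoŋkuʒ]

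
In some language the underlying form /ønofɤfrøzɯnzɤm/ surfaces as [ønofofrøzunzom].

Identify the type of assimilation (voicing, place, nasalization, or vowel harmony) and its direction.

vowel harmony, progressive

/ɤ/→[o] /ɯ/→[u] /ɤ/→[o].
Vowels agree with the first vowel, so the harmony is progressive.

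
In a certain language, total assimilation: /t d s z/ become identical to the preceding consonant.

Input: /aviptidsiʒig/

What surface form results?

/t/ after /p/ → [p] (total assimilation)
/s/ after /d/ → [d] (total assimilation)

[avippiddiʒig]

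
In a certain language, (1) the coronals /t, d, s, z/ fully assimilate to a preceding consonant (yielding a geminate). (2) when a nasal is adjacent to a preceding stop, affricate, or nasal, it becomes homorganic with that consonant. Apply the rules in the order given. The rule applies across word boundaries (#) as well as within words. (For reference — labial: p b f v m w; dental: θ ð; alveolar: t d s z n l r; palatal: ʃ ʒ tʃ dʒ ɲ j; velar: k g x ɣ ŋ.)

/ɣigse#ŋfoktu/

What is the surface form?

[ɣigge#ŋfokku]

Rule 1: /s/ after /g/ → [g] (total assimilation)
Rule 1: /t/ after /k/ → [k] (total assimilation)
After rule 1: ɣigge#ŋfokku
Rule 2: no segment meets the rule's conditions; no change.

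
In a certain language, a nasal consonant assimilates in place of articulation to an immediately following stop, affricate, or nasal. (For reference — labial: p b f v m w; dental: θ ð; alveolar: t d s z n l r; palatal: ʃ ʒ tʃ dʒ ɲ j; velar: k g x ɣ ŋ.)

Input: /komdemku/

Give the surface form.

/m/ before /d/ (alveolar) → [n]
/m/ before /k/ (velar) → [ŋ]

[kondeŋku]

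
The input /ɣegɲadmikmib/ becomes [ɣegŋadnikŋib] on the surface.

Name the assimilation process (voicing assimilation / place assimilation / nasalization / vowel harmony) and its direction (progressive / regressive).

/ɲ/→[ŋ] /m/→[n] /m/→[ŋ].
Each target copies a feature from the preceding segment, so the direction is progressive.

place assimilation, progressive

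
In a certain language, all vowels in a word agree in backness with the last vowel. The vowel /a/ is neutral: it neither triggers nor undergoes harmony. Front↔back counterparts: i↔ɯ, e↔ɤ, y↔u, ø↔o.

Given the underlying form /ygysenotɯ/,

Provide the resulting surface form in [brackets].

[ugusɤnotɯ]

/y/ harmonizes with /ɯ/ ([+back]) → [u]
/y/ harmonizes with /ɯ/ ([+back]) → [u]
/e/ harmonizes with /ɯ/ ([+back]) → [ɤ]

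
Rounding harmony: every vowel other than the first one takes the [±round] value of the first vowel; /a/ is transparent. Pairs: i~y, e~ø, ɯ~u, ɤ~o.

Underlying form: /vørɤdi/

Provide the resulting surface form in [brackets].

/ɤ/ harmonizes with /ø/ ([+round]) → [o]
/i/ harmonizes with /ø/ ([+round]) → [y]

[vørody]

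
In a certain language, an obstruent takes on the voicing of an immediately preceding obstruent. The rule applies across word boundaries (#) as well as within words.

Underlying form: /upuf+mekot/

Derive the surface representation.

no segment meets the rule's conditions; no change.

[upuf+mekot]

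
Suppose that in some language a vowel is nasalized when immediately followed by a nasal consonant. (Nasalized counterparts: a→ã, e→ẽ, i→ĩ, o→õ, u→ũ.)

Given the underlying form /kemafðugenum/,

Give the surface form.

/e/ before nasal /m/ → [ẽ]
/e/ before nasal /n/ → [ẽ]
/u/ before nasal /m/ → [ũ]

[kẽmafðugẽnũm]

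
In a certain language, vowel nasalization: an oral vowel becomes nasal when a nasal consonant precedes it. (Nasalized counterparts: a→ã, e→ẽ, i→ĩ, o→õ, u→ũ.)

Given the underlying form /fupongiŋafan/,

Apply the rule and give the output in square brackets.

/a/ after nasal /ŋ/ → [ã]

[fupongiŋãfan]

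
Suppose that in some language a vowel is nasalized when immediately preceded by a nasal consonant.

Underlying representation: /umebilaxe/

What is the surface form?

/e/ after nasal /m/ → [ẽ]

[umẽbilaxe]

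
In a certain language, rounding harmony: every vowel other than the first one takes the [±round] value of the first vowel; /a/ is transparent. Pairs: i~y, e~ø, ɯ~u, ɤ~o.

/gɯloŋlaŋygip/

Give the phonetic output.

/o/ harmonizes with /ɯ/ ([-round]) → [ɤ]
/y/ harmonizes with /ɯ/ ([-round]) → [i]

[gɯlɤŋlaŋigip]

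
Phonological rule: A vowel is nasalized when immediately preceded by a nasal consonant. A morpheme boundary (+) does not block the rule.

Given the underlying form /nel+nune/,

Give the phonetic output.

/e/ after nasal /n/ → [ẽ]
/u/ after nasal /n/ → [ũ]
/e/ after nasal /n/ → [ẽ]

[nẽl+nũnẽ]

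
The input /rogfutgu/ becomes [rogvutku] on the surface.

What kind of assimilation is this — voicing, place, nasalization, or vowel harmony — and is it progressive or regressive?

voicing assimilation, progressive

/f/→[v] /g/→[k].
Each target copies a feature from the preceding segment, so the direction is progressive.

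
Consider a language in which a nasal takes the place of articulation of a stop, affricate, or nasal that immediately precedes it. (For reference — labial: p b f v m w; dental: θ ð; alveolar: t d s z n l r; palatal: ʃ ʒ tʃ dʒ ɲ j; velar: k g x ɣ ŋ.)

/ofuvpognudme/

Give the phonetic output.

/n/ after /g/ (velar) → [ŋ]
/m/ after /d/ (alveolar) → [n]

[ofuvpogŋudne]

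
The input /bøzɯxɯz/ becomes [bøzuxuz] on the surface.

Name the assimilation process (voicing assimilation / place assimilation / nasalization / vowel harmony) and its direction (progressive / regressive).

/ɯ/→[u] /ɯ/→[u].
Vowels agree with the first vowel, so the harmony is progressive.

vowel harmony, progressive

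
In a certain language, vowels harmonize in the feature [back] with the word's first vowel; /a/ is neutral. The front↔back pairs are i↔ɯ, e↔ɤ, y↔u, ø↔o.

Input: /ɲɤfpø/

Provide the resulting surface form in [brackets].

/ø/ harmonizes with /ɤ/ ([+back]) → [o]

[ɲɤfpo]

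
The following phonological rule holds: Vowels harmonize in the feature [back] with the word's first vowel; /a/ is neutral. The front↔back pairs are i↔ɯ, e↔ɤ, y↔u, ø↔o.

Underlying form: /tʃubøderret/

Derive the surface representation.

/ø/ harmonizes with /u/ ([+back]) → [o]
/e/ harmonizes with /u/ ([+back]) → [ɤ]
/e/ harmonizes with /u/ ([+back]) → [ɤ]

[tʃubodɤrrɤt]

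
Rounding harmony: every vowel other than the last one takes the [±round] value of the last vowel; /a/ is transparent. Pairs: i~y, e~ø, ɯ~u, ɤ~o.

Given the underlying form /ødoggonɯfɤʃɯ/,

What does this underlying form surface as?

[edɤggɤnɯfɤʃɯ]

/ø/ harmonizes with /ɯ/ ([-round]) → [e]
/o/ harmonizes with /ɯ/ ([-round]) → [ɤ]
/o/ harmonizes with /ɯ/ ([-round]) → [ɤ]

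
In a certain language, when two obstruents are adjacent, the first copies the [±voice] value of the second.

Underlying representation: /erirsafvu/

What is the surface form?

/f/ before /v/ (voiced) → [v]

[erirsavvu]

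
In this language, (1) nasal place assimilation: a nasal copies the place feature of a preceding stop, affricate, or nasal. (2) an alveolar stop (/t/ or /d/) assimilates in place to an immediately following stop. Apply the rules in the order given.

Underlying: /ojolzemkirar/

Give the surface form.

[ojolzemkirar]

Rule 1: no segment meets the rule's conditions; no change.
After rule 1: ojolzemkirar
Rule 2: no segment meets the rule's conditions; no change.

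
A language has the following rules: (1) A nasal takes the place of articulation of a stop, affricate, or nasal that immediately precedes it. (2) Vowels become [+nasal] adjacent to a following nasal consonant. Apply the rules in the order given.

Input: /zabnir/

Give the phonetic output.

Rule 1: /n/ after /b/ (labial) → [m]
After rule 1: zabmir
Rule 2: no segment meets the rule's conditions; no change.

[zabmir]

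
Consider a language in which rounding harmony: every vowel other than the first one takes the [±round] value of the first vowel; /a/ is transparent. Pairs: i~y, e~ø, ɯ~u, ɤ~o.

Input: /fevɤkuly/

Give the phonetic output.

/u/ harmonizes with /e/ ([-round]) → [ɯ]
/y/ harmonizes with /e/ ([-round]) → [i]

[fevɤkɯli]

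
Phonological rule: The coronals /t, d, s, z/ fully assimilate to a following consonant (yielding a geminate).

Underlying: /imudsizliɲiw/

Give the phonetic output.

[imussilliɲiw]

/d/ before /s/ → [s] (total assimilation)
/z/ before /l/ → [l] (total assimilation)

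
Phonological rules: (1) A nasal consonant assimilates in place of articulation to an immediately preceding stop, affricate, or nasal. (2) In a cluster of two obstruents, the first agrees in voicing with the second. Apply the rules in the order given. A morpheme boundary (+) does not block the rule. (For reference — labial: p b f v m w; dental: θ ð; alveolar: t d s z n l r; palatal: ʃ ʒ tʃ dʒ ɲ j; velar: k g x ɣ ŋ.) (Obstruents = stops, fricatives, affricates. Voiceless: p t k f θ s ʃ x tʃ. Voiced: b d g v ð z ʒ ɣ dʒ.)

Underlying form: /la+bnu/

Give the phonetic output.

Rule 1: /n/ after /b/ (labial) → [m]
After rule 1: la+bmu
Rule 2: no segment meets the rule's conditions; no change.

[la+bmu]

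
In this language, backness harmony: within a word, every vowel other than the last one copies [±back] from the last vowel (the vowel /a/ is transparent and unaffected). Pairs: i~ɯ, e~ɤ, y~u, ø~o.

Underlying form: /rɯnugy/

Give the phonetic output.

[rinygy]

/ɯ/ harmonizes with /y/ ([-back]) → [i]
/u/ harmonizes with /y/ ([-back]) → [y]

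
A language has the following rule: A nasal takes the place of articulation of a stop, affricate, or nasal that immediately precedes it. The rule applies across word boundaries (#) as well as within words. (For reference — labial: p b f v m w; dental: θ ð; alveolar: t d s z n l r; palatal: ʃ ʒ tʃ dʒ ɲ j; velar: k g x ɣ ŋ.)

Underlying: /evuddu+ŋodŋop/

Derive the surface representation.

/ŋ/ after /d/ (alveolar) → [n]

[evuddu+ŋodnop]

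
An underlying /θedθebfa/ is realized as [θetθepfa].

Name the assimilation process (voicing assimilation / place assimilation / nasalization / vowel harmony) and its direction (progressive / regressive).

/d/→[t] /b/→[p].
Each target copies a feature from the following segment, so the direction is regressive.

voicing assimilation, regressive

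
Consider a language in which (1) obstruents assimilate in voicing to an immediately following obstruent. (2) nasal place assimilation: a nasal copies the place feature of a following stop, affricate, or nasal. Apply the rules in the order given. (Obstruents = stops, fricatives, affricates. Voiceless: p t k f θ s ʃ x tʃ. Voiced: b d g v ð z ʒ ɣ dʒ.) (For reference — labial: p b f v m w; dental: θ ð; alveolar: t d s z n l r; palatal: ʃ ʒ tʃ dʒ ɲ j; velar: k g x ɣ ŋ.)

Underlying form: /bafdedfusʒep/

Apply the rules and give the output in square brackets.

[bavdetfuzʒep]

Rule 1: /f/ before /d/ (voiced) → [v]
Rule 1: /d/ before /f/ (voiceless) → [t]
Rule 1: /s/ before /ʒ/ (voiced) → [z]
After rule 1: bavdetfuzʒep
Rule 2: no segment meets the rule's conditions; no change.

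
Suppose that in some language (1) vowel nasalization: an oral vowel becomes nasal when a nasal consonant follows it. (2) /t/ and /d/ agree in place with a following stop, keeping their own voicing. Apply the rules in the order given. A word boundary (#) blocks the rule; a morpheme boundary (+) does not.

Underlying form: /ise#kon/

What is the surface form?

Rule 1: /o/ before nasal /n/ → [õ]
After rule 1: ise#kõn
Rule 2: no segment meets the rule's conditions; no change.

[ise#kõn]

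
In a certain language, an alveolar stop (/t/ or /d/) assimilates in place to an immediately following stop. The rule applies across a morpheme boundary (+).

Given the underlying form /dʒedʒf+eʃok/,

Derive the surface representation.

no segment meets the rule's conditions; no change.

[dʒedʒf+eʃok]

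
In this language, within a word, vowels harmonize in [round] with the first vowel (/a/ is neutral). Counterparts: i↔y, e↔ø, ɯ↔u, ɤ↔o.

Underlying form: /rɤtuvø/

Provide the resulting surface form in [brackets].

[rɤtɯve]

/u/ harmonizes with /ɤ/ ([-round]) → [ɯ]
/ø/ harmonizes with /ɤ/ ([-round]) → [e]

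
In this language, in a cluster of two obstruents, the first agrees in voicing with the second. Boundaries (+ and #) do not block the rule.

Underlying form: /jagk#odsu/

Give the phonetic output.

[jakk#otsu]

/g/ before /k/ (voiceless) → [k]
/d/ before /s/ (voiceless) → [t]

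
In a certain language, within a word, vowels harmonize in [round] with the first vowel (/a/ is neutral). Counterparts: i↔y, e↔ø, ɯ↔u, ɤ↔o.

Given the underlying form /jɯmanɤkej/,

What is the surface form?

[jɯmanɤkej]

no segment meets the rule's conditions; no change.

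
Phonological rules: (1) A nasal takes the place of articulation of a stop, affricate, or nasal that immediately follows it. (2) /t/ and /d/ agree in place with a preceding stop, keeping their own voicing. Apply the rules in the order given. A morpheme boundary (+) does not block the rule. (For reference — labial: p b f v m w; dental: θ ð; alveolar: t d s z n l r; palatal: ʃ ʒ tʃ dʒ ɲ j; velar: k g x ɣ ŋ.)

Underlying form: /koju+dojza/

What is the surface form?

[koju+dojza]

Rule 1: no segment meets the rule's conditions; no change.
After rule 1: koju+dojza
Rule 2: no segment meets the rule's conditions; no change.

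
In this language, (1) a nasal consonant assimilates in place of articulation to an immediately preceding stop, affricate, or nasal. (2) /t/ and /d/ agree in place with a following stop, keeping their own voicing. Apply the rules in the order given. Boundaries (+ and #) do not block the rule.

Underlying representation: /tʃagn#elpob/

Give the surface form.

Rule 1: /n/ after /g/ (velar) → [ŋ]
After rule 1: tʃagŋ#elpob
Rule 2: no segment meets the rule's conditions; no change.

[tʃagŋ#elpob]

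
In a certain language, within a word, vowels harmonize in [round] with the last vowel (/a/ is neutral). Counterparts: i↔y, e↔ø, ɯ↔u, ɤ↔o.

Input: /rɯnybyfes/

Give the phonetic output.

/y/ harmonizes with /e/ ([-round]) → [i]
/y/ harmonizes with /e/ ([-round]) → [i]

[rɯnibifes]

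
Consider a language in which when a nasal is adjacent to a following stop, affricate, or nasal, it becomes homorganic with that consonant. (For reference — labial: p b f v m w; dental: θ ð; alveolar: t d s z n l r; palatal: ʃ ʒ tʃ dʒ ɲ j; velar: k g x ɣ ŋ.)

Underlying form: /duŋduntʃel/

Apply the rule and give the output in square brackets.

/ŋ/ before /d/ (alveolar) → [n]
/n/ before /tʃ/ (palatal) → [ɲ]

[dunduɲtʃel]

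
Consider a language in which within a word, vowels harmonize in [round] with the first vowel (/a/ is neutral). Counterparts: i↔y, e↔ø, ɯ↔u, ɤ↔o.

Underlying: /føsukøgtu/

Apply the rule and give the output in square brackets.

no segment meets the rule's conditions; no change.

[føsukøgtu]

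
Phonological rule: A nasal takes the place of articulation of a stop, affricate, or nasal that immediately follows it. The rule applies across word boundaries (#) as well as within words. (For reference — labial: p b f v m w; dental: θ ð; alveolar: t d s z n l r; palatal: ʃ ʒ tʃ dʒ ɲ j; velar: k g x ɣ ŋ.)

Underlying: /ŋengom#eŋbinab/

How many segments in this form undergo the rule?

2

/n/ before /g/ (velar) → [ŋ]
/ŋ/ before /b/ (labial) → [m]
2 segments change.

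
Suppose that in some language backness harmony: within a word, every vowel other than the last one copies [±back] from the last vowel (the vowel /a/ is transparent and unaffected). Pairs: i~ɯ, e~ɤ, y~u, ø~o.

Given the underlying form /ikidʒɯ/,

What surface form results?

/i/ harmonizes with /ɯ/ ([+back]) → [ɯ]
/i/ harmonizes with /ɯ/ ([+back]) → [ɯ]

[ɯkɯdʒɯ]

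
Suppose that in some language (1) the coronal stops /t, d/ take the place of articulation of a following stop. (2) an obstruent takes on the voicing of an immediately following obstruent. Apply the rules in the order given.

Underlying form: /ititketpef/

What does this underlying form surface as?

[itikkeppef]

Rule 1: /t/ before /k/ (velar) → [k]
Rule 1: /t/ before /p/ (labial) → [p]
After rule 1: itikkeppef
Rule 2: no segment meets the rule's conditions; no change.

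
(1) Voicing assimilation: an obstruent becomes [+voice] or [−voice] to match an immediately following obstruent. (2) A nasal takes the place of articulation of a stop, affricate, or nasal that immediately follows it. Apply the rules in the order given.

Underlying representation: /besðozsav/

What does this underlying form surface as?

Rule 1: /s/ before /ð/ (voiced) → [z]
Rule 1: /z/ before /s/ (voiceless) → [s]
After rule 1: bezðossav
Rule 2: no segment meets the rule's conditions; no change.

[bezðossav]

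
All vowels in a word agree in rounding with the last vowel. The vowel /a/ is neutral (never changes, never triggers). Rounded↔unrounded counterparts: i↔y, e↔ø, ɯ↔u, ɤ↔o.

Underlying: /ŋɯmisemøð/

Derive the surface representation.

/ɯ/ harmonizes with /ø/ ([+round]) → [u]
/i/ harmonizes with /ø/ ([+round]) → [y]
/e/ harmonizes with /ø/ ([+round]) → [ø]

[ŋumysømøð]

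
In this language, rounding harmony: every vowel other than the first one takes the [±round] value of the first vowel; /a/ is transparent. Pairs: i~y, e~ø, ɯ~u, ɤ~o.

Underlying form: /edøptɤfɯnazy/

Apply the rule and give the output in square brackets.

[edeptɤfɯnazi]

/ø/ harmonizes with /e/ ([-round]) → [e]
/y/ harmonizes with /e/ ([-round]) → [i]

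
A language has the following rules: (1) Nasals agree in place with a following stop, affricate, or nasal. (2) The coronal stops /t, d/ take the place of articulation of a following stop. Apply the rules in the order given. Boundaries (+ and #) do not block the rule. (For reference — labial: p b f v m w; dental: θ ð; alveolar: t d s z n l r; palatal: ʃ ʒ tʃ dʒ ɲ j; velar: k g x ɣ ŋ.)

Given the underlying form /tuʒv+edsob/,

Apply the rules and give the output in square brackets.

[tuʒv+edsob]

Rule 1: no segment meets the rule's conditions; no change.
After rule 1: tuʒv+edsob
Rule 2: no segment meets the rule's conditions; no change.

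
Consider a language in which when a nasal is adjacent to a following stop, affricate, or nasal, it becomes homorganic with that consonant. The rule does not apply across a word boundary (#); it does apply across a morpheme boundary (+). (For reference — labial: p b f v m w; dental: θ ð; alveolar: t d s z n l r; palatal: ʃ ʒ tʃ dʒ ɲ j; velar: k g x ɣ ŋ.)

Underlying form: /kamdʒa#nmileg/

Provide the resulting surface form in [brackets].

[kaɲdʒa#mmileg]

/m/ before /dʒ/ (palatal) → [ɲ]
/n/ before /m/ (labial) → [m]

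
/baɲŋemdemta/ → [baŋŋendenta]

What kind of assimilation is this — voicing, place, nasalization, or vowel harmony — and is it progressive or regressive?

place assimilation, regressive

/ɲ/→[ŋ] /m/→[n] /m/→[n].
Each target copies a feature from the following segment, so the direction is regressive.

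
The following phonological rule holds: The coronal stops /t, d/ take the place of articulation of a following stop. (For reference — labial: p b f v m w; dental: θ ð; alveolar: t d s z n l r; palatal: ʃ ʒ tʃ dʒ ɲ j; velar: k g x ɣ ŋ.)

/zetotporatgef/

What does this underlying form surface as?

[zetopporakgef]

/t/ before /p/ (labial) → [p]
/t/ before /g/ (velar) → [k]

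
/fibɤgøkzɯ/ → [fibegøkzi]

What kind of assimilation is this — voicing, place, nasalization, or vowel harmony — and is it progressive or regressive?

/ɤ/→[e] /ɯ/→[i].
Vowels agree with the first vowel, so the harmony is progressive.

vowel harmony, progressive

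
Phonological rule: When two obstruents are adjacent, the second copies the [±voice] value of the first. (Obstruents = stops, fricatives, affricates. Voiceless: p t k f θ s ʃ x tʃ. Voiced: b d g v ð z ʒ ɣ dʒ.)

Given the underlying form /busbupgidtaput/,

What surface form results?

[buspupkiddaput]

/b/ after /s/ (voiceless) → [p]
/g/ after /p/ (voiceless) → [k]
/t/ after /d/ (voiced) → [d]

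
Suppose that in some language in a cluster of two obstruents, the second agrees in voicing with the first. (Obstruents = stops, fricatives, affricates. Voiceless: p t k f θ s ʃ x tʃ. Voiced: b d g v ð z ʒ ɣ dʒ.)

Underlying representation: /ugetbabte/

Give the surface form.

/b/ after /t/ (voiceless) → [p]
/t/ after /b/ (voiced) → [d]

[ugetpabde]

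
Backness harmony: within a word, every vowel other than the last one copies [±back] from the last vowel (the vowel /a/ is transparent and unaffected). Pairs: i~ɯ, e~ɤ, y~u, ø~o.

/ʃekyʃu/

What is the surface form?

[ʃɤkuʃu]

/e/ harmonizes with /u/ ([+back]) → [ɤ]
/y/ harmonizes with /u/ ([+back]) → [u]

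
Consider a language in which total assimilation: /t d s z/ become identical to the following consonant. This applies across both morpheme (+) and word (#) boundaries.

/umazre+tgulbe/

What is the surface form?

[umarre+ggulbe]

/z/ before /r/ → [r] (total assimilation)
/t/ before /g/ → [g] (total assimilation)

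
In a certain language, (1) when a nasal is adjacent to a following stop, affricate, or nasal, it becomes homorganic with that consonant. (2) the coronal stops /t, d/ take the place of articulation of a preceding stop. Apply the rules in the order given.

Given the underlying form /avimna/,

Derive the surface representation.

Rule 1: /m/ before /n/ (alveolar) → [n]
After rule 1: avinna
Rule 2: no segment meets the rule's conditions; no change.

[avinna]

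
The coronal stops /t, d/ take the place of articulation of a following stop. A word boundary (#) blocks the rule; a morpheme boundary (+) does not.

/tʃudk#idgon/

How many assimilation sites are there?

2

/d/ before /k/ (velar) → [g]
/d/ before /g/ (velar) → [g]
2 segments change.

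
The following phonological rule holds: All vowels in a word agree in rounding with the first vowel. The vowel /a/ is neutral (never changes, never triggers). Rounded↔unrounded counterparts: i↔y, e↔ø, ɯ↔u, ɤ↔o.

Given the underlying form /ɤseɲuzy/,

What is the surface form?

[ɤseɲɯzi]

/u/ harmonizes with /ɤ/ ([-round]) → [ɯ]
/y/ harmonizes with /ɤ/ ([-round]) → [i]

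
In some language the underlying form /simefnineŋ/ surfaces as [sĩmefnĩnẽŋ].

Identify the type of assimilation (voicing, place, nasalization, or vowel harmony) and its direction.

nasalization, regressive

/i/→[ĩ] /i/→[ĩ] /e/→[ẽ].
Each target copies a feature from the following segment, so the direction is regressive.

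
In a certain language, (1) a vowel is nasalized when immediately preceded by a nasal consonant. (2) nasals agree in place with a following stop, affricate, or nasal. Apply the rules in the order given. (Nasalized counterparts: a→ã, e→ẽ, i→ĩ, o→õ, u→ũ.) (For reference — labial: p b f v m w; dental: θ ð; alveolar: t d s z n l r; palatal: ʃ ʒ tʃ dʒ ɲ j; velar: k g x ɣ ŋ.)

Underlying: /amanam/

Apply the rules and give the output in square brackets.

[amãnãm]

Rule 1: /a/ after nasal /m/ → [ã]
Rule 1: /a/ after nasal /n/ → [ã]
After rule 1: amãnãm
Rule 2: no segment meets the rule's conditions; no change.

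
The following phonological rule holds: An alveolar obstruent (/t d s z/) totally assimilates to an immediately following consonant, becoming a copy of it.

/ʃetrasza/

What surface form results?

/t/ before /r/ → [r] (total assimilation)
/s/ before /z/ → [z] (total assimilation)

[ʃerrazza]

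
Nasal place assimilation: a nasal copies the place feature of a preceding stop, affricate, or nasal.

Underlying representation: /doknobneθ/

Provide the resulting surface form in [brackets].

/n/ after /k/ (velar) → [ŋ]
/n/ after /b/ (labial) → [m]

[dokŋobmeθ]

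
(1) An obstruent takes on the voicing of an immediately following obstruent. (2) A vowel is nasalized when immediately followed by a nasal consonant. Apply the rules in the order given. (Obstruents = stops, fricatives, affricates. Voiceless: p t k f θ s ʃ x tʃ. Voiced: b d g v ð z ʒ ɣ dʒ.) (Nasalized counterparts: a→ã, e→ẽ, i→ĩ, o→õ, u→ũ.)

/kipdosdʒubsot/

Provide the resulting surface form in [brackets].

[kibdozdʒupsot]

Rule 1: /p/ before /d/ (voiced) → [b]
Rule 1: /s/ before /dʒ/ (voiced) → [z]
Rule 1: /b/ before /s/ (voiceless) → [p]
After rule 1: kibdozdʒupsot
Rule 2: no segment meets the rule's conditions; no change.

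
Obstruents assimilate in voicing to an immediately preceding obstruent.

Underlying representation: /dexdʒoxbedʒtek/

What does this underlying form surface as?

/dʒ/ after /x/ (voiceless) → [tʃ]
/b/ after /x/ (voiceless) → [p]
/t/ after /dʒ/ (voiced) → [d]

[dextʃoxpedʒdek]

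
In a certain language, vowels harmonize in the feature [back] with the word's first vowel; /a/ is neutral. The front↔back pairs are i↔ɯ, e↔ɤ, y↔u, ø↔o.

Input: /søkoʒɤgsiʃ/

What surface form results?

/o/ harmonizes with /ø/ ([-back]) → [ø]
/ɤ/ harmonizes with /ø/ ([-back]) → [e]

[søkøʒegsiʃ]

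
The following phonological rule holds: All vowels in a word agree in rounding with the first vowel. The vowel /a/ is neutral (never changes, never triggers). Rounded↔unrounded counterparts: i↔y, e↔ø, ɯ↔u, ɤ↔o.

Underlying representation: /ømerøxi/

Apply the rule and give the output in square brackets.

[ømørøxy]

/e/ harmonizes with /ø/ ([+round]) → [ø]
/i/ harmonizes with /ø/ ([+round]) → [y]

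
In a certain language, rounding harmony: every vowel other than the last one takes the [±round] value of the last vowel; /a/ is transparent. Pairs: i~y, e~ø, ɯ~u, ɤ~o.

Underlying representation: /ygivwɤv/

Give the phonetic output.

/y/ harmonizes with /ɤ/ ([-round]) → [i]

[igivwɤv]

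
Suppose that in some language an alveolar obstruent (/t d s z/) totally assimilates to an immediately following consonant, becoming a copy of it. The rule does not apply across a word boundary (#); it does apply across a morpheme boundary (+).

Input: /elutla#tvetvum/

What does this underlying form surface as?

[elulla#vvevvum]

/t/ before /l/ → [l] (total assimilation)
/t/ before /v/ → [v] (total assimilation)
/t/ before /v/ → [v] (total assimilation)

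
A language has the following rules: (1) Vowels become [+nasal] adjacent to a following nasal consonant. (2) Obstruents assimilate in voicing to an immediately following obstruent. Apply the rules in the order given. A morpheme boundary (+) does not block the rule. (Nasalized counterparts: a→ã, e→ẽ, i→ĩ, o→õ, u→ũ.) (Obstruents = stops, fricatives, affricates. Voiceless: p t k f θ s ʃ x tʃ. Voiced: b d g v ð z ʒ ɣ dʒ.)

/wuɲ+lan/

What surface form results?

[wũɲ+lãn]

Rule 1: /u/ before nasal /ɲ/ → [ũ]
Rule 1: /a/ before nasal /n/ → [ã]
After rule 1: wũɲ+lãn
Rule 2: no segment meets the rule's conditions; no change.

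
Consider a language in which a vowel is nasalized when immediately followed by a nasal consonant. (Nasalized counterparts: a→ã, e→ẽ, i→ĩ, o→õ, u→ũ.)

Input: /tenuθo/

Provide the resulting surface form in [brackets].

[tẽnuθo]

/e/ before nasal /n/ → [ẽ]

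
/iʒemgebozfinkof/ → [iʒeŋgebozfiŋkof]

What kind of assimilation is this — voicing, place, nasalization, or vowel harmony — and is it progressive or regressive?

place assimilation, regressive

/m/→[ŋ] /n/→[ŋ].
Each target copies a feature from the following segment, so the direction is regressive.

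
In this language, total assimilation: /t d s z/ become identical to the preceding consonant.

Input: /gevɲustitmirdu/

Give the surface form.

/t/ after /s/ → [s] (total assimilation)
/d/ after /r/ → [r] (total assimilation)

[gevɲussitmirru]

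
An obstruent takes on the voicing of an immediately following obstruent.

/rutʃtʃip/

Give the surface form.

[rutʃtʃip]

no segment meets the rule's conditions; no change.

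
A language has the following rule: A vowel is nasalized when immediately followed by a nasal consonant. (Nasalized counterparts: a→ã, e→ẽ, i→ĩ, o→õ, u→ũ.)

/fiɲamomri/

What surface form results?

[fĩɲãmõmri]

/i/ before nasal /ɲ/ → [ĩ]
/a/ before nasal /m/ → [ã]
/o/ before nasal /m/ → [õ]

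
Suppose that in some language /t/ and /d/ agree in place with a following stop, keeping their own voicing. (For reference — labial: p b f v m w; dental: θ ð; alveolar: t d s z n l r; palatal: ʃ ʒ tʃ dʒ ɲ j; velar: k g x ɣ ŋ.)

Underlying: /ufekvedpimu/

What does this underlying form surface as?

/d/ before /p/ (labial) → [b]

[ufekvebpimu]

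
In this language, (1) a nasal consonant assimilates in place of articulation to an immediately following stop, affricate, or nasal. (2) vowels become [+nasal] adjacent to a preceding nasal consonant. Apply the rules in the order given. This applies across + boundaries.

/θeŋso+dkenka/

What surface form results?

[θeŋso+dkeŋka]

Rule 1: /n/ before /k/ (velar) → [ŋ]
After rule 1: θeŋso+dkeŋka
Rule 2: no segment meets the rule's conditions; no change.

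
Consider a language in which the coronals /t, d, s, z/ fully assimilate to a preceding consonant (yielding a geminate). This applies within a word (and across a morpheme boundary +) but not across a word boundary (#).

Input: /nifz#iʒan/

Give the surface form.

/z/ after /f/ → [f] (total assimilation)

[niff#iʒan]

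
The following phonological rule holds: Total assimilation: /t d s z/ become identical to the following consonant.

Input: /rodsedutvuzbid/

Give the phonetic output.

[rosseduvvubbid]

/d/ before /s/ → [s] (total assimilation)
/t/ before /v/ → [v] (total assimilation)
/z/ before /b/ → [b] (total assimilation)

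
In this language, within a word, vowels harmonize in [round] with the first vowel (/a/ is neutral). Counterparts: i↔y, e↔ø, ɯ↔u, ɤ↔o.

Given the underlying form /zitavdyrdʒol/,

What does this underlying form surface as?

/y/ harmonizes with /i/ ([-round]) → [i]
/o/ harmonizes with /i/ ([-round]) → [ɤ]

[zitavdirdʒɤl]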